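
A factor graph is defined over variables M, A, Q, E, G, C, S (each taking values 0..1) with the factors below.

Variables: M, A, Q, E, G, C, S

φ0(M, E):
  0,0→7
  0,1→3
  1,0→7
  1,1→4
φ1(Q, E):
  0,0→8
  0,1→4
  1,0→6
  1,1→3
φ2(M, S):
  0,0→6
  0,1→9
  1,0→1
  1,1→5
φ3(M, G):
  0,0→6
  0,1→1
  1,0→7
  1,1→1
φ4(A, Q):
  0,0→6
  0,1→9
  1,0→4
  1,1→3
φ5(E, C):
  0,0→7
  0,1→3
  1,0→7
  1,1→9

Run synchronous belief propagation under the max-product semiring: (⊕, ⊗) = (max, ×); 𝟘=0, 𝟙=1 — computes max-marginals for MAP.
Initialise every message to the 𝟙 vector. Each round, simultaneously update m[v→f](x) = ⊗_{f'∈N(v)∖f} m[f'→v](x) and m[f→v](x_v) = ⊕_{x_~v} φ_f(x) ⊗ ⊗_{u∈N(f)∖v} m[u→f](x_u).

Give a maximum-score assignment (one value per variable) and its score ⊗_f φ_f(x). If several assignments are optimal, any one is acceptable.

assignment: (M=0, A=0, Q=1, E=0, G=0, C=0, S=1); score = 142884

init: all messages = 𝟙 over 2 values
r1 m[φ0→M] = [7, 7]
r1 m[φ0→E] = [7, 4]
r1 m[φ1→Q] = [8, 6]
r1 m[φ1→E] = [8, 4]
r1 m[φ2→M] = [9, 5]
r1 m[φ2→S] = [6, 9]
r1 m[φ3→M] = [6, 7]
r1 m[φ3→G] = [7, 1]
r1 m[φ4→A] = [9, 4]
r1 m[φ4→Q] = [6, 9]
r1 m[φ5→E] = [7, 9]
r1 m[φ5→C] = [7, 9]
r1 m[M→φ0] = [1, 1]
r1 m[M→φ2] = [1, 1]
r1 m[M→φ3] = [1, 1]
r1 m[A→φ4] = [1, 1]
r1 m[Q→φ1] = [1, 1]
r1 m[Q→φ4] = [1, 1]
r1 m[E→φ0] = [1, 1]
r1 m[E→φ1] = [1, 1]
r1 m[E→φ5] = [1, 1]
r1 m[G→φ3] = [1, 1]
r1 m[C→φ5] = [1, 1]
r1 m[S→φ2] = [1, 1]
r2 m[φ0→M] = [7, 7]
r2 m[φ0→E] = [7, 4]
r2 m[φ1→Q] = [8, 6]
r2 m[φ1→E] = [8, 4]
r2 m[φ2→M] = [9, 5]
r2 m[φ2→S] = [6, 9]
r2 m[φ3→M] = [6, 7]
r2 m[φ3→G] = [7, 1]
r2 m[φ4→A] = [9, 4]
r2 m[φ4→Q] = [6, 9]
r2 m[φ5→E] = [7, 9]
r2 m[φ5→C] = [7, 9]
r2 m[M→φ0] = [54, 35]
r2 m[M→φ2] = [42, 49]
r2 m[M→φ3] = [63, 35]
r2 m[A→φ4] = [1, 1]
r2 m[Q→φ1] = [6, 9]
r2 m[Q→φ4] = [8, 6]
r2 m[E→φ0] = [56, 36]
r2 m[E→φ1] = [49, 36]
r2 m[E→φ5] = [56, 16]
r2 m[G→φ3] = [1, 1]
r2 m[C→φ5] = [1, 1]
r2 m[S→φ2] = [1, 1]
r3 m[φ0→M] = [392, 392]
r3 m[φ0→E] = [378, 162]
r3 m[φ1→Q] = [392, 294]
r3 m[φ1→E] = [54, 27]
r3 m[φ2→M] = [9, 5]
r3 m[φ2→S] = [252, 378]
r3 m[φ3→M] = [6, 7]
r3 m[φ3→G] = [378, 63]
r3 m[φ4→A] = [54, 32]
r3 m[φ4→Q] = [6, 9]
r3 m[φ5→E] = [7, 9]
r3 m[φ5→C] = [392, 168]
r3 m[M→φ0] = [54, 35]
r3 m[M→φ2] = [42, 49]
r3 m[M→φ3] = [63, 35]
r3 m[A→φ4] = [1, 1]
r3 m[Q→φ1] = [6, 9]
r3 m[Q→φ4] = [8, 6]
r3 m[E→φ0] = [56, 36]
r3 m[E→φ1] = [49, 36]
r3 m[E→φ5] = [56, 16]
r3 m[G→φ3] = [1, 1]
r3 m[C→φ5] = [1, 1]
r3 m[S→φ2] = [1, 1]
r4 m[φ0→M] = [392, 392]
r4 m[φ0→E] = [378, 162]
r4 m[φ1→Q] = [392, 294]
r4 m[φ1→E] = [54, 27]
r4 m[φ2→M] = [9, 5]
r4 m[φ2→S] = [252, 378]
r4 m[φ3→M] = [6, 7]
r4 m[φ3→G] = [378, 63]
r4 m[φ4→A] = [54, 32]
r4 m[φ4→Q] = [6, 9]
r4 m[φ5→E] = [7, 9]
r4 m[φ5→C] = [392, 168]
r4 m[M→φ0] = [54, 35]
r4 m[M→φ2] = [2352, 2744]
r4 m[M→φ3] = [3528, 1960]
r4 m[A→φ4] = [1, 1]
r4 m[Q→φ1] = [6, 9]
r4 m[Q→φ4] = [392, 294]
r4 m[E→φ0] = [378, 243]
r4 m[E→φ1] = [2646, 1458]
r4 m[E→φ5] = [20412, 4374]
r4 m[G→φ3] = [1, 1]
r4 m[C→φ5] = [1, 1]
r4 m[S→φ2] = [1, 1]
r5 m[φ0→M] = [2646, 2646]
r5 m[φ0→E] = [378, 162]
r5 m[φ1→Q] = [21168, 15876]
r5 m[φ1→E] = [54, 27]
r5 m[φ2→M] = [9, 5]
r5 m[φ2→S] = [14112, 21168]
r5 m[φ3→M] = [6, 7]
r5 m[φ3→G] = [21168, 3528]
r5 m[φ4→A] = [2646, 1568]
r5 m[φ4→Q] = [6, 9]
r5 m[φ5→E] = [7, 9]
r5 m[φ5→C] = [142884, 61236]
r5 m[M→φ0] = [54, 35]
r5 m[M→φ2] = [2352, 2744]
r5 m[M→φ3] = [3528, 1960]
r5 m[A→φ4] = [1, 1]
r5 m[Q→φ1] = [6, 9]
r5 m[Q→φ4] = [392, 294]
r5 m[E→φ0] = [378, 243]
r5 m[E→φ1] = [2646, 1458]
r5 m[E→φ5] = [20412, 4374]
r5 m[G→φ3] = [1, 1]
r5 m[C→φ5] = [1, 1]
r5 m[S→φ2] = [1, 1]
r6 m[φ0→M] = [2646, 2646]
r6 m[φ0→E] = [378, 162]
r6 m[φ1→Q] = [21168, 15876]
r6 m[φ1→E] = [54, 27]
r6 m[φ2→M] = [9, 5]
r6 m[φ2→S] = [14112, 21168]
r6 m[φ3→M] = [6, 7]
r6 m[φ3→G] = [21168, 3528]
r6 m[φ4→A] = [2646, 1568]
r6 m[φ4→Q] = [6, 9]
r6 m[φ5→E] = [7, 9]
r6 m[φ5→C] = [142884, 61236]
r6 m[M→φ0] = [54, 35]
r6 m[M→φ2] = [15876, 18522]
r6 m[M→φ3] = [23814, 13230]
r6 m[A→φ4] = [1, 1]
r6 m[Q→φ1] = [6, 9]
r6 m[Q→φ4] = [21168, 15876]
r6 m[E→φ0] = [378, 243]
r6 m[E→φ1] = [2646, 1458]
r6 m[E→φ5] = [20412, 4374]
r6 m[G→φ3] = [1, 1]
r6 m[C→φ5] = [1, 1]
r6 m[S→φ2] = [1, 1]
r7 m[φ0→M] = [2646, 2646]
r7 m[φ0→E] = [378, 162]
r7 m[φ1→Q] = [21168, 15876]
r7 m[φ1→E] = [54, 27]
r7 m[φ2→M] = [9, 5]
r7 m[φ2→S] = [95256, 142884]
r7 m[φ3→M] = [6, 7]
r7 m[φ3→G] = [142884, 23814]
r7 m[φ4→A] = [142884, 84672]
r7 m[φ4→Q] = [6, 9]
r7 m[φ5→E] = [7, 9]
r7 m[φ5→C] = [142884, 61236]
r7 m[M→φ0] = [54, 35]
r7 m[M→φ2] = [15876, 18522]
r7 m[M→φ3] = [23814, 13230]
r7 m[A→φ4] = [1, 1]
r7 m[Q→φ1] = [6, 9]
r7 m[Q→φ4] = [21168, 15876]
r7 m[E→φ0] = [378, 243]
r7 m[E→φ1] = [2646, 1458]
r7 m[E→φ5] = [20412, 4374]
r7 m[G→φ3] = [1, 1]
r7 m[C→φ5] = [1, 1]
r7 m[S→φ2] = [1, 1]
r8 m[φ0→M] = [2646, 2646]
r8 m[φ0→E] = [378, 162]
r8 m[φ1→Q] = [21168, 15876]
r8 m[φ1→E] = [54, 27]
r8 m[φ2→M] = [9, 5]
r8 m[φ2→S] = [95256, 142884]
r8 m[φ3→M] = [6, 7]
r8 m[φ3→G] = [142884, 23814]
r8 m[φ4→A] = [142884, 84672]
r8 m[φ4→Q] = [6, 9]
r8 m[φ5→E] = [7, 9]
r8 m[φ5→C] = [142884, 61236]
r8 m[M→φ0] = [54, 35]
r8 m[M→φ2] = [15876, 18522]
r8 m[M→φ3] = [23814, 13230]
r8 m[A→φ4] = [1, 1]
r8 m[Q→φ1] = [6, 9]
r8 m[Q→φ4] = [21168, 15876]
r8 m[E→φ0] = [378, 243]
r8 m[E→φ1] = [2646, 1458]
r8 m[E→φ5] = [20412, 4374]
r8 m[G→φ3] = [1, 1]
r8 m[C→φ5] = [1, 1]
r8 m[S→φ2] = [1, 1]
fixed point reached at round 8
traceback from M: (M=0, A=0, Q=1, E=0, G=0, C=0, S=1), score=142884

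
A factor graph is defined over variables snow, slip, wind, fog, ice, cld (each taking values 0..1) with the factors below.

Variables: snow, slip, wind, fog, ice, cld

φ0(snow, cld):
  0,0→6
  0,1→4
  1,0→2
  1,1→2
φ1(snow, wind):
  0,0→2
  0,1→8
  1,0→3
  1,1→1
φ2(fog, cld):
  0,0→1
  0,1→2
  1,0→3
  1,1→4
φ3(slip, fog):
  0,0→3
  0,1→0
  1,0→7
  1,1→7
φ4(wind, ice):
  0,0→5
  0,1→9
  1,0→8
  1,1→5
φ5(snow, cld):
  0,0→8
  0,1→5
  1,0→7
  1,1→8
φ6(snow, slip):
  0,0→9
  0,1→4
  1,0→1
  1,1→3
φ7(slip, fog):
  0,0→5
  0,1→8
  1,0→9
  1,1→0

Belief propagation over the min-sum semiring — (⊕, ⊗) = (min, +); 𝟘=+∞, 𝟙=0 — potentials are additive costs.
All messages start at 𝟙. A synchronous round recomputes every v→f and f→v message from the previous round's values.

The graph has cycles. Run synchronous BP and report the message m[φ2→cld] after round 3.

init: all messages = 𝟙 over 2 values
r1 m[φ0→snow] = [4, 2]
r1 m[φ0→cld] = [2, 2]
r1 m[φ1→snow] = [2, 1]
r1 m[φ1→wind] = [2, 1]
r1 m[φ2→fog] = [1, 3]
r1 m[φ2→cld] = [1, 2]
r1 m[φ3→slip] = [0, 7]
r1 m[φ3→fog] = [3, 0]
r1 m[φ4→wind] = [5, 5]
r1 m[φ4→ice] = [5, 5]
r1 m[φ5→snow] = [5, 7]
r1 m[φ5→cld] = [7, 5]
r1 m[φ6→snow] = [4, 1]
r1 m[φ6→slip] = [1, 3]
r1 m[φ7→slip] = [5, 0]
r1 m[φ7→fog] = [5, 0]
r1 m[snow→φ0] = [0, 0]
r1 m[snow→φ1] = [0, 0]
r1 m[snow→φ5] = [0, 0]
r1 m[snow→φ6] = [0, 0]
r1 m[slip→φ3] = [0, 0]
r1 m[slip→φ6] = [0, 0]
r1 m[slip→φ7] = [0, 0]
r1 m[wind→φ1] = [0, 0]
r1 m[wind→φ4] = [0, 0]
r1 m[fog→φ2] = [0, 0]
r1 m[fog→φ3] = [0, 0]
r1 m[fog→φ7] = [0, 0]
r1 m[ice→φ4] = [0, 0]
r1 m[cld→φ0] = [0, 0]
r1 m[cld→φ2] = [0, 0]
r1 m[cld→φ5] = [0, 0]
r2 m[φ0→snow] = [4, 2]
r2 m[φ0→cld] = [2, 2]
r2 m[φ1→snow] = [2, 1]
r2 m[φ1→wind] = [2, 1]
r2 m[φ2→fog] = [1, 3]
r2 m[φ2→cld] = [1, 2]
r2 m[φ3→slip] = [0, 7]
r2 m[φ3→fog] = [3, 0]
r2 m[φ4→wind] = [5, 5]
r2 m[φ4→ice] = [5, 5]
r2 m[φ5→snow] = [5, 7]
r2 m[φ5→cld] = [7, 5]
r2 m[φ6→snow] = [4, 1]
r2 m[φ6→slip] = [1, 3]
r2 m[φ7→slip] = [5, 0]
r2 m[φ7→fog] = [5, 0]
r2 m[snow→φ0] = [11, 9]
r2 m[snow→φ1] = [13, 10]
r2 m[snow→φ5] = [10, 4]
r2 m[snow→φ6] = [11, 10]
r2 m[slip→φ3] = [6, 3]
r2 m[slip→φ6] = [5, 7]
r2 m[slip→φ7] = [1, 10]
r2 m[wind→φ1] = [5, 5]
r2 m[wind→φ4] = [2, 1]
r2 m[fog→φ2] = [8, 0]
r2 m[fog→φ3] = [6, 3]
r2 m[fog→φ7] = [4, 3]
r2 m[ice→φ4] = [0, 0]
r2 m[cld→φ0] = [8, 7]
r2 m[cld→φ2] = [9, 7]
r2 m[cld→φ5] = [3, 4]
r3 m[φ0→snow] = [11, 9]
r3 m[φ0→cld] = [11, 11]
r3 m[φ1→snow] = [7, 6]
r3 m[φ1→wind] = [13, 11]
r3 m[φ2→fog] = [9, 11]
r3 m[φ2→cld] = [3, 4]
r3 m[φ3→slip] = [3, 10]
r3 m[φ3→fog] = [9, 6]
r3 m[φ4→wind] = [5, 5]
r3 m[φ4→ice] = [7, 6]
r3 m[φ5→snow] = [9, 10]
r3 m[φ5→cld] = [11, 12]
r3 m[φ6→snow] = [11, 6]
r3 m[φ6→slip] = [11, 13]
r3 m[φ7→slip] = [9, 3]
r3 m[φ7→fog] = [6, 9]
r3 m[snow→φ0] = [11, 9]
r3 m[snow→φ1] = [13, 10]
r3 m[snow→φ5] = [10, 4]
r3 m[snow→φ6] = [11, 10]
r3 m[slip→φ3] = [6, 3]
r3 m[slip→φ6] = [5, 7]
r3 m[slip→φ7] = [1, 10]
r3 m[wind→φ1] = [5, 5]
r3 m[wind→φ4] = [2, 1]
r3 m[fog→φ2] = [8, 0]
r3 m[fog→φ3] = [6, 3]
r3 m[fog→φ7] = [4, 3]
r3 m[ice→φ4] = [0, 0]
r3 m[cld→φ0] = [8, 7]
r3 m[cld→φ2] = [9, 7]
r3 m[cld→φ5] = [3, 4]

message @ round 3 = [3, 4]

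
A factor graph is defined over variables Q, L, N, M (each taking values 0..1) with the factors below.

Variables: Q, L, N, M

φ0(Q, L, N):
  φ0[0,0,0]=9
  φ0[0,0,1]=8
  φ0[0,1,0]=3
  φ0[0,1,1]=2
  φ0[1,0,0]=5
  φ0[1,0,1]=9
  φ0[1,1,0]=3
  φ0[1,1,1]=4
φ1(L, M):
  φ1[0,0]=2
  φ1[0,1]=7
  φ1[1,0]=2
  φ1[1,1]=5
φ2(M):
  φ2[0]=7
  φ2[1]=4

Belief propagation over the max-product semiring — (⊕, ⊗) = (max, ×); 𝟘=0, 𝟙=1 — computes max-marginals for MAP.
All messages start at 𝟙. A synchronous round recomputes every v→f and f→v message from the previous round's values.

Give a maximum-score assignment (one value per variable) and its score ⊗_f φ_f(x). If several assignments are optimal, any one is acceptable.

assignment: (Q=0, L=0, N=0, M=1); score = 252

init: all messages = 𝟙 over 2 values
r1 m[φ0→Q] = [9, 9]
r1 m[φ0→L] = [9, 4]
r1 m[φ0→N] = [9, 9]
r1 m[φ1→L] = [7, 5]
r1 m[φ1→M] = [2, 7]
r1 m[φ2→M] = [7, 4]
r1 m[Q→φ0] = [1, 1]
r1 m[L→φ0] = [1, 1]
r1 m[L→φ1] = [1, 1]
r1 m[N→φ0] = [1, 1]
r1 m[M→φ1] = [1, 1]
r1 m[M→φ2] = [1, 1]
r2 m[φ0→Q] = [9, 9]
r2 m[φ0→L] = [9, 4]
r2 m[φ0→N] = [9, 9]
r2 m[φ1→L] = [7, 5]
r2 m[φ1→M] = [2, 7]
r2 m[φ2→M] = [7, 4]
r2 m[Q→φ0] = [1, 1]
r2 m[L→φ0] = [7, 5]
r2 m[L→φ1] = [9, 4]
r2 m[N→φ0] = [1, 1]
r2 m[M→φ1] = [7, 4]
r2 m[M→φ2] = [2, 7]
r3 m[φ0→Q] = [63, 63]
r3 m[φ0→L] = [9, 4]
r3 m[φ0→N] = [63, 63]
r3 m[φ1→L] = [28, 20]
r3 m[φ1→M] = [18, 63]
r3 m[φ2→M] = [7, 4]
r3 m[Q→φ0] = [1, 1]
r3 m[L→φ0] = [7, 5]
r3 m[L→φ1] = [9, 4]
r3 m[N→φ0] = [1, 1]
r3 m[M→φ1] = [7, 4]
r3 m[M→φ2] = [2, 7]
r4 m[φ0→Q] = [63, 63]
r4 m[φ0→L] = [9, 4]
r4 m[φ0→N] = [63, 63]
r4 m[φ1→L] = [28, 20]
r4 m[φ1→M] = [18, 63]
r4 m[φ2→M] = [7, 4]
r4 m[Q→φ0] = [1, 1]
r4 m[L→φ0] = [28, 20]
r4 m[L→φ1] = [9, 4]
r4 m[N→φ0] = [1, 1]
r4 m[M→φ1] = [7, 4]
r4 m[M→φ2] = [18, 63]
r5 m[φ0→Q] = [252, 252]
r5 m[φ0→L] = [9, 4]
r5 m[φ0→N] = [252, 252]
r5 m[φ1→L] = [28, 20]
r5 m[φ1→M] = [18, 63]
r5 m[φ2→M] = [7, 4]
r5 m[Q→φ0] = [1, 1]
r5 m[L→φ0] = [28, 20]
r5 m[L→φ1] = [9, 4]
r5 m[N→φ0] = [1, 1]
r5 m[M→φ1] = [7, 4]
r5 m[M→φ2] = [18, 63]
r6 m[φ0→Q] = [252, 252]
r6 m[φ0→L] = [9, 4]
r6 m[φ0→N] = [252, 252]
r6 m[φ1→L] = [28, 20]
r6 m[φ1→M] = [18, 63]
r6 m[φ2→M] = [7, 4]
r6 m[Q→φ0] = [1, 1]
r6 m[L→φ0] = [28, 20]
r6 m[L→φ1] = [9, 4]
r6 m[N→φ0] = [1, 1]
r6 m[M→φ1] = [7, 4]
r6 m[M→φ2] = [18, 63]
fixed point reached at round 6
traceback from Q: (Q=0, L=0, N=0, M=1), score=252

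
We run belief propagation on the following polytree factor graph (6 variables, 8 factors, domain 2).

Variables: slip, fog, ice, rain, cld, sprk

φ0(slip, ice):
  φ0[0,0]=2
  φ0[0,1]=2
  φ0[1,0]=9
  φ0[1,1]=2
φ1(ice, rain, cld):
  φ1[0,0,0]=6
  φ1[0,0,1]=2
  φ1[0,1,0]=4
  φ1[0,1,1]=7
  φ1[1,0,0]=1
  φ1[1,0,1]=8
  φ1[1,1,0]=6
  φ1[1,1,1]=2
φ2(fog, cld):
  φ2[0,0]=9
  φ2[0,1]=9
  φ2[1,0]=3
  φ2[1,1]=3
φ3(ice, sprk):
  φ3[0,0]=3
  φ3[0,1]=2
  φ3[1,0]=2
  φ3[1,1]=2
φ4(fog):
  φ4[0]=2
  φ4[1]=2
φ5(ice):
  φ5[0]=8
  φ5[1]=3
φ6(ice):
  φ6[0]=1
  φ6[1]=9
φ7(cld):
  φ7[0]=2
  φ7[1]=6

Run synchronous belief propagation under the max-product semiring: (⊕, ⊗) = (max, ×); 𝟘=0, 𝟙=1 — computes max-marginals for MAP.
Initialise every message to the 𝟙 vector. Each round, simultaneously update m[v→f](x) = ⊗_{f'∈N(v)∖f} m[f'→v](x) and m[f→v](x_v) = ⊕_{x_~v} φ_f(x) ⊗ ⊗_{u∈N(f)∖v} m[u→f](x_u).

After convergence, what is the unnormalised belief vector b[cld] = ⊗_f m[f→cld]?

init: all messages = 𝟙 over 2 values
r1 m[φ0→slip] = [2, 9]
r1 m[φ0→ice] = [9, 2]
r1 m[φ1→ice] = [7, 8]
r1 m[φ1→rain] = [8, 7]
r1 m[φ1→cld] = [6, 8]
r1 m[φ2→fog] = [9, 3]
r1 m[φ2→cld] = [9, 9]
r1 m[φ3→ice] = [3, 2]
r1 m[φ3→sprk] = [3, 2]
r1 m[φ4→fog] = [2, 2]
r1 m[φ5→ice] = [8, 3]
r1 m[φ6→ice] = [1, 9]
r1 m[φ7→cld] = [2, 6]
r1 m[slip→φ0] = [1, 1]
r1 m[fog→φ2] = [1, 1]
r1 m[fog→φ4] = [1, 1]
r1 m[ice→φ0] = [1, 1]
r1 m[ice→φ1] = [1, 1]
r1 m[ice→φ3] = [1, 1]
r1 m[ice→φ5] = [1, 1]
r1 m[ice→φ6] = [1, 1]
r1 m[rain→φ1] = [1, 1]
r1 m[cld→φ1] = [1, 1]
r1 m[cld→φ2] = [1, 1]
r1 m[cld→φ7] = [1, 1]
r1 m[sprk→φ3] = [1, 1]
r2 m[φ0→slip] = [2, 9]
r2 m[φ0→ice] = [9, 2]
r2 m[φ1→ice] = [7, 8]
r2 m[φ1→rain] = [8, 7]
r2 m[φ1→cld] = [6, 8]
r2 m[φ2→fog] = [9, 3]
r2 m[φ2→cld] = [9, 9]
r2 m[φ3→ice] = [3, 2]
r2 m[φ3→sprk] = [3, 2]
r2 m[φ4→fog] = [2, 2]
r2 m[φ5→ice] = [8, 3]
r2 m[φ6→ice] = [1, 9]
r2 m[φ7→cld] = [2, 6]
r2 m[slip→φ0] = [1, 1]
r2 m[fog→φ2] = [2, 2]
r2 m[fog→φ4] = [9, 3]
r2 m[ice→φ0] = [168, 432]
r2 m[ice→φ1] = [216, 108]
r2 m[ice→φ3] = [504, 432]
r2 m[ice→φ5] = [189, 288]
r2 m[ice→φ6] = [1512, 96]
r2 m[rain→φ1] = [1, 1]
r2 m[cld→φ1] = [18, 54]
r2 m[cld→φ2] = [12, 48]
r2 m[cld→φ7] = [54, 72]
r2 m[sprk→φ3] = [1, 1]
r3 m[φ0→slip] = [864, 1512]
r3 m[φ0→ice] = [9, 2]
r3 m[φ1→ice] = [378, 432]
r3 m[φ1→rain] = [46656, 81648]
r3 m[φ1→cld] = [1296, 1512]
r3 m[φ2→fog] = [432, 144]
r3 m[φ2→cld] = [18, 18]
r3 m[φ3→ice] = [3, 2]
r3 m[φ3→sprk] = [1512, 1008]
r3 m[φ4→fog] = [2, 2]
r3 m[φ5→ice] = [8, 3]
r3 m[φ6→ice] = [1, 9]
r3 m[φ7→cld] = [2, 6]
r3 m[slip→φ0] = [1, 1]
r3 m[fog→φ2] = [2, 2]
r3 m[fog→φ4] = [9, 3]
r3 m[ice→φ0] = [168, 432]
r3 m[ice→φ1] = [216, 108]
r3 m[ice→φ3] = [504, 432]
r3 m[ice→φ5] = [189, 288]
r3 m[ice→φ6] = [1512, 96]
r3 m[rain→φ1] = [1, 1]
r3 m[cld→φ1] = [18, 54]
r3 m[cld→φ2] = [12, 48]
r3 m[cld→φ7] = [54, 72]
r3 m[sprk→φ3] = [1, 1]
r4 m[φ0→slip] = [864, 1512]
r4 m[φ0→ice] = [9, 2]
r4 m[φ1→ice] = [378, 432]
r4 m[φ1→rain] = [46656, 81648]
r4 m[φ1→cld] = [1296, 1512]
r4 m[φ2→fog] = [432, 144]
r4 m[φ2→cld] = [18, 18]
r4 m[φ3→ice] = [3, 2]
r4 m[φ3→sprk] = [1512, 1008]
r4 m[φ4→fog] = [2, 2]
r4 m[φ5→ice] = [8, 3]
r4 m[φ6→ice] = [1, 9]
r4 m[φ7→cld] = [2, 6]
r4 m[slip→φ0] = [1, 1]
r4 m[fog→φ2] = [2, 2]
r4 m[fog→φ4] = [432, 144]
r4 m[ice→φ0] = [9072, 23328]
r4 m[ice→φ1] = [216, 108]
r4 m[ice→φ3] = [27216, 23328]
r4 m[ice→φ5] = [10206, 15552]
r4 m[ice→φ6] = [81648, 5184]
r4 m[rain→φ1] = [1, 1]
r4 m[cld→φ1] = [36, 108]
r4 m[cld→φ2] = [2592, 9072]
r4 m[cld→φ7] = [23328, 27216]
r4 m[sprk→φ3] = [1, 1]
r5 m[φ0→slip] = [46656, 81648]
r5 m[φ0→ice] = [9, 2]
r5 m[φ1→ice] = [756, 864]
r5 m[φ1→rain] = [93312, 163296]
r5 m[φ1→cld] = [1296, 1512]
r5 m[φ2→fog] = [81648, 27216]
r5 m[φ2→cld] = [18, 18]
r5 m[φ3→ice] = [3, 2]
r5 m[φ3→sprk] = [81648, 54432]
r5 m[φ4→fog] = [2, 2]
r5 m[φ5→ice] = [8, 3]
r5 m[φ6→ice] = [1, 9]
r5 m[φ7→cld] = [2, 6]
r5 m[slip→φ0] = [1, 1]
r5 m[fog→φ2] = [2, 2]
r5 m[fog→φ4] = [432, 144]
r5 m[ice→φ0] = [9072, 23328]
r5 m[ice→φ1] = [216, 108]
r5 m[ice→φ3] = [27216, 23328]
r5 m[ice→φ5] = [10206, 15552]
r5 m[ice→φ6] = [81648, 5184]
r5 m[rain→φ1] = [1, 1]
r5 m[cld→φ1] = [36, 108]
r5 m[cld→φ2] = [2592, 9072]
r5 m[cld→φ7] = [23328, 27216]
r5 m[sprk→φ3] = [1, 1]
r6 m[φ0→slip] = [46656, 81648]
r6 m[φ0→ice] = [9, 2]
r6 m[φ1→ice] = [756, 864]
r6 m[φ1→rain] = [93312, 163296]
r6 m[φ1→cld] = [1296, 1512]
r6 m[φ2→fog] = [81648, 27216]
r6 m[φ2→cld] = [18, 18]
r6 m[φ3→ice] = [3, 2]
r6 m[φ3→sprk] = [81648, 54432]
r6 m[φ4→fog] = [2, 2]
r6 m[φ5→ice] = [8, 3]
r6 m[φ6→ice] = [1, 9]
r6 m[φ7→cld] = [2, 6]
r6 m[slip→φ0] = [1, 1]
r6 m[fog→φ2] = [2, 2]
r6 m[fog→φ4] = [81648, 27216]
r6 m[ice→φ0] = [18144, 46656]
r6 m[ice→φ1] = [216, 108]
r6 m[ice→φ3] = [54432, 46656]
r6 m[ice→φ5] = [20412, 31104]
r6 m[ice→φ6] = [163296, 10368]
r6 m[rain→φ1] = [1, 1]
r6 m[cld→φ1] = [36, 108]
r6 m[cld→φ2] = [2592, 9072]
r6 m[cld→φ7] = [23328, 27216]
r6 m[sprk→φ3] = [1, 1]
r7 m[φ0→slip] = [93312, 163296]
r7 m[φ0→ice] = [9, 2]
r7 m[φ1→ice] = [756, 864]
r7 m[φ1→rain] = [93312, 163296]
r7 m[φ1→cld] = [1296, 1512]
r7 m[φ2→fog] = [81648, 27216]
r7 m[φ2→cld] = [18, 18]
r7 m[φ3→ice] = [3, 2]
r7 m[φ3→sprk] = [163296, 108864]
r7 m[φ4→fog] = [2, 2]
r7 m[φ5→ice] = [8, 3]
r7 m[φ6→ice] = [1, 9]
r7 m[φ7→cld] = [2, 6]
r7 m[slip→φ0] = [1, 1]
r7 m[fog→φ2] = [2, 2]
r7 m[fog→φ4] = [81648, 27216]
r7 m[ice→φ0] = [18144, 46656]
r7 m[ice→φ1] = [216, 108]
r7 m[ice→φ3] = [54432, 46656]
r7 m[ice→φ5] = [20412, 31104]
r7 m[ice→φ6] = [163296, 10368]
r7 m[rain→φ1] = [1, 1]
r7 m[cld→φ1] = [36, 108]
r7 m[cld→φ2] = [2592, 9072]
r7 m[cld→φ7] = [23328, 27216]
r7 m[sprk→φ3] = [1, 1]
r8 m[φ0→slip] = [93312, 163296]
r8 m[φ0→ice] = [9, 2]
r8 m[φ1→ice] = [756, 864]
r8 m[φ1→rain] = [93312, 163296]
r8 m[φ1→cld] = [1296, 1512]
r8 m[φ2→fog] = [81648, 27216]
r8 m[φ2→cld] = [18, 18]
r8 m[φ3→ice] = [3, 2]
r8 m[φ3→sprk] = [163296, 108864]
r8 m[φ4→fog] = [2, 2]
r8 m[φ5→ice] = [8, 3]
r8 m[φ6→ice] = [1, 9]
r8 m[φ7→cld] = [2, 6]
r8 m[slip→φ0] = [1, 1]
r8 m[fog→φ2] = [2, 2]
r8 m[fog→φ4] = [81648, 27216]
r8 m[ice→φ0] = [18144, 46656]
r8 m[ice→φ1] = [216, 108]
r8 m[ice→φ3] = [54432, 46656]
r8 m[ice→φ5] = [20412, 31104]
r8 m[ice→φ6] = [163296, 10368]
r8 m[rain→φ1] = [1, 1]
r8 m[cld→φ1] = [36, 108]
r8 m[cld→φ2] = [2592, 9072]
r8 m[cld→φ7] = [23328, 27216]
r8 m[sprk→φ3] = [1, 1]
fixed point reached at round 8
b[cld] = ⊗ incoming = [46656, 163296]

b[cld] = [46656, 163296]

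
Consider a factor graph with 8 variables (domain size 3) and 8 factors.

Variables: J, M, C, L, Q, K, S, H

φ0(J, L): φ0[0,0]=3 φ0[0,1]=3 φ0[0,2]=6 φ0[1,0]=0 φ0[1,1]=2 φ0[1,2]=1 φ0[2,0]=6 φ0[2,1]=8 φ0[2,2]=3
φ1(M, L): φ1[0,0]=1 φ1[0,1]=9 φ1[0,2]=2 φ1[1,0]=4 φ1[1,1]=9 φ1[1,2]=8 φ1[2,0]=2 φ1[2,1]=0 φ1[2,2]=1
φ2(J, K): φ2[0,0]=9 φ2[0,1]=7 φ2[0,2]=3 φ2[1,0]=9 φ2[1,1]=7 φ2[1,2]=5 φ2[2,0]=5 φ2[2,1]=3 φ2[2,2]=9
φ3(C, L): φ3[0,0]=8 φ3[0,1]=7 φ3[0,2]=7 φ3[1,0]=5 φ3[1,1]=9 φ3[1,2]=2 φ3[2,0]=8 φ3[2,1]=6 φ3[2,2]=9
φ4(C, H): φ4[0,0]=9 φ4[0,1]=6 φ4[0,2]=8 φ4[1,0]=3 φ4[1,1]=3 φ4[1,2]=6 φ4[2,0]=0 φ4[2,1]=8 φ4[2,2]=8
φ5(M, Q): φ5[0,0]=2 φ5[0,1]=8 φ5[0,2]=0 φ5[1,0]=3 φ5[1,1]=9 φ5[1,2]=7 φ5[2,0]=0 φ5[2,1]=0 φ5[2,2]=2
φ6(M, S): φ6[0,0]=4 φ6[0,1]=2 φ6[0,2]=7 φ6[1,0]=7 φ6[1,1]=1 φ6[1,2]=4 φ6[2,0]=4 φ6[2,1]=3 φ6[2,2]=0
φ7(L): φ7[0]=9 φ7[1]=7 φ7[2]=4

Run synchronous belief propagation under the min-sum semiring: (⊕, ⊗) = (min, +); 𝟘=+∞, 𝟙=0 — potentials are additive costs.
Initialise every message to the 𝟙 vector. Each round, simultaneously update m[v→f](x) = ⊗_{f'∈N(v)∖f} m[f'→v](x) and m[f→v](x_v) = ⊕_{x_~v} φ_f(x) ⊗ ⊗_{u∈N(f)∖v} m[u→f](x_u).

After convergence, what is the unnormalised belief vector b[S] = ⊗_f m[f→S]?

init: all messages = 𝟙 over 3 values
r1 m[φ0→J] = [3, 0, 3]
r1 m[φ0→L] = [0, 2, 1]
r1 m[φ1→M] = [1, 4, 0]
r1 m[φ1→L] = [1, 0, 1]
r1 m[φ2→J] = [3, 5, 3]
r1 m[φ2→K] = [5, 3, 3]
r1 m[φ3→C] = [7, 2, 6]
r1 m[φ3→L] = [5, 6, 2]
r1 m[φ4→C] = [6, 3, 0]
r1 m[φ4→H] = [0, 3, 6]
r1 m[φ5→M] = [0, 3, 0]
r1 m[φ5→Q] = [0, 0, 0]
r1 m[φ6→M] = [2, 1, 0]
r1 m[φ6→S] = [4, 1, 0]
r1 m[φ7→L] = [9, 7, 4]
r1 m[J→φ0] = [0, 0, 0]
r1 m[J→φ2] = [0, 0, 0]
r1 m[M→φ1] = [0, 0, 0]
r1 m[M→φ5] = [0, 0, 0]
r1 m[M→φ6] = [0, 0, 0]
r1 m[C→φ3] = [0, 0, 0]
r1 m[C→φ4] = [0, 0, 0]
r1 m[L→φ0] = [0, 0, 0]
r1 m[L→φ1] = [0, 0, 0]
r1 m[L→φ3] = [0, 0, 0]
r1 m[L→φ7] = [0, 0, 0]
r1 m[Q→φ5] = [0, 0, 0]
r1 m[K→φ2] = [0, 0, 0]
r1 m[S→φ6] = [0, 0, 0]
r1 m[H→φ4] = [0, 0, 0]
r2 m[φ0→J] = [3, 0, 3]
r2 m[φ0→L] = [0, 2, 1]
r2 m[φ1→M] = [1, 4, 0]
r2 m[φ1→L] = [1, 0, 1]
r2 m[φ2→J] = [3, 5, 3]
r2 m[φ2→K] = [5, 3, 3]
r2 m[φ3→C] = [7, 2, 6]
r2 m[φ3→L] = [5, 6, 2]
r2 m[φ4→C] = [6, 3, 0]
r2 m[φ4→H] = [0, 3, 6]
r2 m[φ5→M] = [0, 3, 0]
r2 m[φ5→Q] = [0, 0, 0]
r2 m[φ6→M] = [2, 1, 0]
r2 m[φ6→S] = [4, 1, 0]
r2 m[φ7→L] = [9, 7, 4]
r2 m[J→φ0] = [3, 5, 3]
r2 m[J→φ2] = [3, 0, 3]
r2 m[M→φ1] = [2, 4, 0]
r2 m[M→φ5] = [3, 5, 0]
r2 m[M→φ6] = [1, 7, 0]
r2 m[C→φ3] = [6, 3, 0]
r2 m[C→φ4] = [7, 2, 6]
r2 m[L→φ0] = [15, 13, 7]
r2 m[L→φ1] = [14, 15, 7]
r2 m[L→φ3] = [10, 9, 6]
r2 m[L→φ7] = [6, 8, 4]
r2 m[Q→φ5] = [0, 0, 0]
r2 m[K→φ2] = [0, 0, 0]
r2 m[S→φ6] = [0, 0, 0]
r2 m[H→φ4] = [0, 0, 0]
r3 m[φ0→J] = [13, 8, 10]
r3 m[φ0→L] = [5, 6, 6]
r3 m[φ1→M] = [9, 15, 8]
r3 m[φ1→L] = [2, 0, 1]
r3 m[φ2→J] = [3, 5, 3]
r3 m[φ2→K] = [8, 6, 5]
r3 m[φ3→C] = [13, 8, 15]
r3 m[φ3→L] = [8, 6, 5]
r3 m[φ4→C] = [6, 3, 0]
r3 m[φ4→H] = [5, 5, 8]
r3 m[φ5→M] = [0, 3, 0]
r3 m[φ5→Q] = [0, 0, 2]
r3 m[φ6→M] = [2, 1, 0]
r3 m[φ6→S] = [4, 3, 0]
r3 m[φ7→L] = [9, 7, 4]
r3 m[J→φ0] = [3, 5, 3]
r3 m[J→φ2] = [3, 0, 3]
r3 m[M→φ1] = [2, 4, 0]
r3 m[M→φ5] = [3, 5, 0]
r3 m[M→φ6] = [1, 7, 0]
r3 m[C→φ3] = [6, 3, 0]
r3 m[C→φ4] = [7, 2, 6]
r3 m[L→φ0] = [15, 13, 7]
r3 m[L→φ1] = [14, 15, 7]
r3 m[L→φ3] = [10, 9, 6]
r3 m[L→φ7] = [6, 8, 4]
r3 m[Q→φ5] = [0, 0, 0]
r3 m[K→φ2] = [0, 0, 0]
r3 m[S→φ6] = [0, 0, 0]
r3 m[H→φ4] = [0, 0, 0]
r4 m[φ0→J] = [13, 8, 10]
r4 m[φ0→L] = [5, 6, 6]
r4 m[φ1→M] = [9, 15, 8]
r4 m[φ1→L] = [2, 0, 1]
r4 m[φ2→J] = [3, 5, 3]
r4 m[φ2→K] = [8, 6, 5]
r4 m[φ3→C] = [13, 8, 15]
r4 m[φ3→L] = [8, 6, 5]
r4 m[φ4→C] = [6, 3, 0]
r4 m[φ4→H] = [5, 5, 8]
r4 m[φ5→M] = [0, 3, 0]
r4 m[φ5→Q] = [0, 0, 2]
r4 m[φ6→M] = [2, 1, 0]
r4 m[φ6→S] = [4, 3, 0]
r4 m[φ7→L] = [9, 7, 4]
r4 m[J→φ0] = [3, 5, 3]
r4 m[J→φ2] = [13, 8, 10]
r4 m[M→φ1] = [2, 4, 0]
r4 m[M→φ5] = [11, 16, 8]
r4 m[M→φ6] = [9, 18, 8]
r4 m[C→φ3] = [6, 3, 0]
r4 m[C→φ4] = [13, 8, 15]
r4 m[L→φ0] = [19, 13, 10]
r4 m[L→φ1] = [22, 19, 15]
r4 m[L→φ3] = [16, 13, 11]
r4 m[L→φ7] = [15, 12, 12]
r4 m[Q→φ5] = [0, 0, 0]
r4 m[K→φ2] = [0, 0, 0]
r4 m[S→φ6] = [0, 0, 0]
r4 m[H→φ4] = [0, 0, 0]
r5 m[φ0→J] = [16, 11, 13]
r5 m[φ0→L] = [5, 6, 6]
r5 m[φ1→M] = [17, 23, 16]
r5 m[φ1→L] = [2, 0, 1]
r5 m[φ2→J] = [3, 5, 3]
r5 m[φ2→K] = [15, 13, 13]
r5 m[φ3→C] = [18, 13, 19]
r5 m[φ3→L] = [8, 6, 5]
r5 m[φ4→C] = [6, 3, 0]
r5 m[φ4→H] = [11, 11, 14]
r5 m[φ5→M] = [0, 3, 0]
r5 m[φ5→Q] = [8, 8, 10]
r5 m[φ6→M] = [2, 1, 0]
r5 m[φ6→S] = [12, 11, 8]
r5 m[φ7→L] = [9, 7, 4]
r5 m[J→φ0] = [3, 5, 3]
r5 m[J→φ2] = [13, 8, 10]
r5 m[M→φ1] = [2, 4, 0]
r5 m[M→φ5] = [11, 16, 8]
r5 m[M→φ6] = [9, 18, 8]
r5 m[C→φ3] = [6, 3, 0]
r5 m[C→φ4] = [13, 8, 15]
r5 m[L→φ0] = [19, 13, 10]
r5 m[L→φ1] = [22, 19, 15]
r5 m[L→φ3] = [16, 13, 11]
r5 m[L→φ7] = [15, 12, 12]
r5 m[Q→φ5] = [0, 0, 0]
r5 m[K→φ2] = [0, 0, 0]
r5 m[S→φ6] = [0, 0, 0]
r5 m[H→φ4] = [0, 0, 0]
r6 m[φ0→J] = [16, 11, 13]
r6 m[φ0→L] = [5, 6, 6]
r6 m[φ1→M] = [17, 23, 16]
r6 m[φ1→L] = [2, 0, 1]
r6 m[φ2→J] = [3, 5, 3]
r6 m[φ2→K] = [15, 13, 13]
r6 m[φ3→C] = [18, 13, 19]
r6 m[φ3→L] = [8, 6, 5]
r6 m[φ4→C] = [6, 3, 0]
r6 m[φ4→H] = [11, 11, 14]
r6 m[φ5→M] = [0, 3, 0]
r6 m[φ5→Q] = [8, 8, 10]
r6 m[φ6→M] = [2, 1, 0]
r6 m[φ6→S] = [12, 11, 8]
r6 m[φ7→L] = [9, 7, 4]
r6 m[J→φ0] = [3, 5, 3]
r6 m[J→φ2] = [16, 11, 13]
r6 m[M→φ1] = [2, 4, 0]
r6 m[M→φ5] = [19, 24, 16]
r6 m[M→φ6] = [17, 26, 16]
r6 m[C→φ3] = [6, 3, 0]
r6 m[C→φ4] = [18, 13, 19]
r6 m[L→φ0] = [19, 13, 10]
r6 m[L→φ1] = [22, 19, 15]
r6 m[L→φ3] = [16, 13, 11]
r6 m[L→φ7] = [15, 12, 12]
r6 m[Q→φ5] = [0, 0, 0]
r6 m[K→φ2] = [0, 0, 0]
r6 m[S→φ6] = [0, 0, 0]
r6 m[H→φ4] = [0, 0, 0]
r7 m[φ0→J] = [16, 11, 13]
r7 m[φ0→L] = [5, 6, 6]
r7 m[φ1→M] = [17, 23, 16]
r7 m[φ1→L] = [2, 0, 1]
r7 m[φ2→J] = [3, 5, 3]
r7 m[φ2→K] = [18, 16, 16]
r7 m[φ3→C] = [18, 13, 19]
r7 m[φ3→L] = [8, 6, 5]
r7 m[φ4→C] = [6, 3, 0]
r7 m[φ4→H] = [16, 16, 19]
r7 m[φ5→M] = [0, 3, 0]
r7 m[φ5→Q] = [16, 16, 18]
r7 m[φ6→M] = [2, 1, 0]
r7 m[φ6→S] = [20, 19, 16]
r7 m[φ7→L] = [9, 7, 4]
r7 m[J→φ0] = [3, 5, 3]
r7 m[J→φ2] = [16, 11, 13]
r7 m[M→φ1] = [2, 4, 0]
r7 m[M→φ5] = [19, 24, 16]
r7 m[M→φ6] = [17, 26, 16]
r7 m[C→φ3] = [6, 3, 0]
r7 m[C→φ4] = [18, 13, 19]
r7 m[L→φ0] = [19, 13, 10]
r7 m[L→φ1] = [22, 19, 15]
r7 m[L→φ3] = [16, 13, 11]
r7 m[L→φ7] = [15, 12, 12]
r7 m[Q→φ5] = [0, 0, 0]
r7 m[K→φ2] = [0, 0, 0]
r7 m[S→φ6] = [0, 0, 0]
r7 m[H→φ4] = [0, 0, 0]
r8 m[φ0→J] = [16, 11, 13]
r8 m[φ0→L] = [5, 6, 6]
r8 m[φ1→M] = [17, 23, 16]
r8 m[φ1→L] = [2, 0, 1]
r8 m[φ2→J] = [3, 5, 3]
r8 m[φ2→K] = [18, 16, 16]
r8 m[φ3→C] = [18, 13, 19]
r8 m[φ3→L] = [8, 6, 5]
r8 m[φ4→C] = [6, 3, 0]
r8 m[φ4→H] = [16, 16, 19]
r8 m[φ5→M] = [0, 3, 0]
r8 m[φ5→Q] = [16, 16, 18]
r8 m[φ6→M] = [2, 1, 0]
r8 m[φ6→S] = [20, 19, 16]
r8 m[φ7→L] = [9, 7, 4]
r8 m[J→φ0] = [3, 5, 3]
r8 m[J→φ2] = [16, 11, 13]
r8 m[M→φ1] = [2, 4, 0]
r8 m[M→φ5] = [19, 24, 16]
r8 m[M→φ6] = [17, 26, 16]
r8 m[C→φ3] = [6, 3, 0]
r8 m[C→φ4] = [18, 13, 19]
r8 m[L→φ0] = [19, 13, 10]
r8 m[L→φ1] = [22, 19, 15]
r8 m[L→φ3] = [16, 13, 11]
r8 m[L→φ7] = [15, 12, 12]
r8 m[Q→φ5] = [0, 0, 0]
r8 m[K→φ2] = [0, 0, 0]
r8 m[S→φ6] = [0, 0, 0]
r8 m[H→φ4] = [0, 0, 0]
fixed point reached at round 8
b[S] = ⊗ incoming = [20, 19, 16]

b[S] = [20, 19, 16]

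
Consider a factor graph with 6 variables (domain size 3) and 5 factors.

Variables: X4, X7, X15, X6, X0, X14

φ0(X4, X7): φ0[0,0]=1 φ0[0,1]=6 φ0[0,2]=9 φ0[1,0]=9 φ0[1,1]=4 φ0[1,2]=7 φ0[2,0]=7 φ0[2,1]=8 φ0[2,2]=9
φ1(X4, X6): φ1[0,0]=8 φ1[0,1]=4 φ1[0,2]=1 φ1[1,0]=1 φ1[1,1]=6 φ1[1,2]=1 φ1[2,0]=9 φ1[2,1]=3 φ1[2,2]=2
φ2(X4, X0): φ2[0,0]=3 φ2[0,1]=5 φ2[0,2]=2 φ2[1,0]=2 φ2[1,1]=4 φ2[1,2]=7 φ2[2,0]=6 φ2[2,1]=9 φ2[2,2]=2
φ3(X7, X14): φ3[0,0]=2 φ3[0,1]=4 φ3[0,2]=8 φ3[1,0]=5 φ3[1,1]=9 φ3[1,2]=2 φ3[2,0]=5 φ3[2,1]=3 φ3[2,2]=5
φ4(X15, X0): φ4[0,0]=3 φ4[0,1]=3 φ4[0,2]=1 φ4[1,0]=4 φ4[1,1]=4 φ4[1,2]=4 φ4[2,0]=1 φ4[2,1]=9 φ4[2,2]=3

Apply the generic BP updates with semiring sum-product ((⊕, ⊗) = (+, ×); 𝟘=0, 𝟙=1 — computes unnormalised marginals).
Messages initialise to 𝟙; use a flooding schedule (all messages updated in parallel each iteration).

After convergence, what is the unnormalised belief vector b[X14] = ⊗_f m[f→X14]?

init: all messages = 𝟙 over 3 values
r1 m[φ0→X4] = [16, 20, 24]
r1 m[φ0→X7] = [17, 18, 25]
r1 m[φ1→X4] = [13, 8, 14]
r1 m[φ1→X6] = [18, 13, 4]
r1 m[φ2→X4] = [10, 13, 17]
r1 m[φ2→X0] = [11, 18, 11]
r1 m[φ3→X7] = [14, 16, 13]
r1 m[φ3→X14] = [12, 16, 15]
r1 m[φ4→X15] = [7, 12, 13]
r1 m[φ4→X0] = [8, 16, 8]
r1 m[X4→φ0] = [1, 1, 1]
r1 m[X4→φ1] = [1, 1, 1]
r1 m[X4→φ2] = [1, 1, 1]
r1 m[X7→φ0] = [1, 1, 1]
r1 m[X7→φ3] = [1, 1, 1]
r1 m[X15→φ4] = [1, 1, 1]
r1 m[X6→φ1] = [1, 1, 1]
r1 m[X0→φ2] = [1, 1, 1]
r1 m[X0→φ4] = [1, 1, 1]
r1 m[X14→φ3] = [1, 1, 1]
r2 m[φ0→X4] = [16, 20, 24]
r2 m[φ0→X7] = [17, 18, 25]
r2 m[φ1→X4] = [13, 8, 14]
r2 m[φ1→X6] = [18, 13, 4]
r2 m[φ2→X4] = [10, 13, 17]
r2 m[φ2→X0] = [11, 18, 11]
r2 m[φ3→X7] = [14, 16, 13]
r2 m[φ3→X14] = [12, 16, 15]
r2 m[φ4→X15] = [7, 12, 13]
r2 m[φ4→X0] = [8, 16, 8]
r2 m[X4→φ0] = [130, 104, 238]
r2 m[X4→φ1] = [160, 260, 408]
r2 m[X4→φ2] = [208, 160, 336]
r2 m[X7→φ0] = [14, 16, 13]
r2 m[X7→φ3] = [17, 18, 25]
r2 m[X15→φ4] = [1, 1, 1]
r2 m[X6→φ1] = [1, 1, 1]
r2 m[X0→φ2] = [8, 16, 8]
r2 m[X0→φ4] = [11, 18, 11]
r2 m[X14→φ3] = [1, 1, 1]
r3 m[φ0→X4] = [227, 281, 343]
r3 m[φ0→X7] = [2732, 3100, 4040]
r3 m[φ1→X4] = [13, 8, 14]
r3 m[φ1→X6] = [5212, 3424, 1236]
r3 m[φ2→X4] = [120, 136, 208]
r3 m[φ2→X0] = [2960, 4704, 2208]
r3 m[φ3→X7] = [14, 16, 13]
r3 m[φ3→X14] = [249, 305, 297]
r3 m[φ4→X15] = [98, 160, 206]
r3 m[φ4→X0] = [8, 16, 8]
r3 m[X4→φ0] = [130, 104, 238]
r3 m[X4→φ1] = [160, 260, 408]
r3 m[X4→φ2] = [208, 160, 336]
r3 m[X7→φ0] = [14, 16, 13]
r3 m[X7→φ3] = [17, 18, 25]
r3 m[X15→φ4] = [1, 1, 1]
r3 m[X6→φ1] = [1, 1, 1]
r3 m[X0→φ2] = [8, 16, 8]
r3 m[X0→φ4] = [11, 18, 11]
r3 m[X14→φ3] = [1, 1, 1]
r4 m[φ0→X4] = [227, 281, 343]
r4 m[φ0→X7] = [2732, 3100, 4040]
r4 m[φ1→X4] = [13, 8, 14]
r4 m[φ1→X6] = [5212, 3424, 1236]
r4 m[φ2→X4] = [120, 136, 208]
r4 m[φ2→X0] = [2960, 4704, 2208]
r4 m[φ3→X7] = [14, 16, 13]
r4 m[φ3→X14] = [249, 305, 297]
r4 m[φ4→X15] = [98, 160, 206]
r4 m[φ4→X0] = [8, 16, 8]
r4 m[X4→φ0] = [1560, 1088, 2912]
r4 m[X4→φ1] = [27240, 38216, 71344]
r4 m[X4→φ2] = [2951, 2248, 4802]
r4 m[X7→φ0] = [14, 16, 13]
r4 m[X7→φ3] = [2732, 3100, 4040]
r4 m[X15→φ4] = [1, 1, 1]
r4 m[X6→φ1] = [1, 1, 1]
r4 m[X0→φ2] = [8, 16, 8]
r4 m[X0→φ4] = [2960, 4704, 2208]
r4 m[X14→φ3] = [1, 1, 1]
r5 m[φ0→X4] = [227, 281, 343]
r5 m[φ0→X7] = [31736, 37008, 47864]
r5 m[φ1→X4] = [13, 8, 14]
r5 m[φ1→X6] = [898232, 552288, 208144]
r5 m[φ2→X4] = [120, 136, 208]
r5 m[φ2→X0] = [42161, 66965, 31242]
r5 m[φ3→X7] = [14, 16, 13]
r5 m[φ3→X14] = [41164, 50948, 48256]
r5 m[φ4→X15] = [25200, 39488, 51920]
r5 m[φ4→X0] = [8, 16, 8]
r5 m[X4→φ0] = [1560, 1088, 2912]
r5 m[X4→φ1] = [27240, 38216, 71344]
r5 m[X4→φ2] = [2951, 2248, 4802]
r5 m[X7→φ0] = [14, 16, 13]
r5 m[X7→φ3] = [2732, 3100, 4040]
r5 m[X15→φ4] = [1, 1, 1]
r5 m[X6→φ1] = [1, 1, 1]
r5 m[X0→φ2] = [8, 16, 8]
r5 m[X0→φ4] = [2960, 4704, 2208]
r5 m[X14→φ3] = [1, 1, 1]
r6 m[φ0→X4] = [227, 281, 343]
r6 m[φ0→X7] = [31736, 37008, 47864]
r6 m[φ1→X4] = [13, 8, 14]
r6 m[φ1→X6] = [898232, 552288, 208144]
r6 m[φ2→X4] = [120, 136, 208]
r6 m[φ2→X0] = [42161, 66965, 31242]
r6 m[φ3→X7] = [14, 16, 13]
r6 m[φ3→X14] = [41164, 50948, 48256]
r6 m[φ4→X15] = [25200, 39488, 51920]
r6 m[φ4→X0] = [8, 16, 8]
r6 m[X4→φ0] = [1560, 1088, 2912]
r6 m[X4→φ1] = [27240, 38216, 71344]
r6 m[X4→φ2] = [2951, 2248, 4802]
r6 m[X7→φ0] = [14, 16, 13]
r6 m[X7→φ3] = [31736, 37008, 47864]
r6 m[X15→φ4] = [1, 1, 1]
r6 m[X6→φ1] = [1, 1, 1]
r6 m[X0→φ2] = [8, 16, 8]
r6 m[X0→φ4] = [42161, 66965, 31242]
r6 m[X14→φ3] = [1, 1, 1]
r7 m[φ0→X4] = [227, 281, 343]
r7 m[φ0→X7] = [31736, 37008, 47864]
r7 m[φ1→X4] = [13, 8, 14]
r7 m[φ1→X6] = [898232, 552288, 208144]
r7 m[φ2→X4] = [120, 136, 208]
r7 m[φ2→X0] = [42161, 66965, 31242]
r7 m[φ3→X7] = [14, 16, 13]
r7 m[φ3→X14] = [487832, 603608, 567224]
r7 m[φ4→X15] = [358620, 561472, 738572]
r7 m[φ4→X0] = [8, 16, 8]
r7 m[X4→φ0] = [1560, 1088, 2912]
r7 m[X4→φ1] = [27240, 38216, 71344]
r7 m[X4→φ2] = [2951, 2248, 4802]
r7 m[X7→φ0] = [14, 16, 13]
r7 m[X7→φ3] = [31736, 37008, 47864]
r7 m[X15→φ4] = [1, 1, 1]
r7 m[X6→φ1] = [1, 1, 1]
r7 m[X0→φ2] = [8, 16, 8]
r7 m[X0→φ4] = [42161, 66965, 31242]
r7 m[X14→φ3] = [1, 1, 1]
r8 m[φ0→X4] = [227, 281, 343]
r8 m[φ0→X7] = [31736, 37008, 47864]
r8 m[φ1→X4] = [13, 8, 14]
r8 m[φ1→X6] = [898232, 552288, 208144]
r8 m[φ2→X4] = [120, 136, 208]
r8 m[φ2→X0] = [42161, 66965, 31242]
r8 m[φ3→X7] = [14, 16, 13]
r8 m[φ3→X14] = [487832, 603608, 567224]
r8 m[φ4→X15] = [358620, 561472, 738572]
r8 m[φ4→X0] = [8, 16, 8]
r8 m[X4→φ0] = [1560, 1088, 2912]
r8 m[X4→φ1] = [27240, 38216, 71344]
r8 m[X4→φ2] = [2951, 2248, 4802]
r8 m[X7→φ0] = [14, 16, 13]
r8 m[X7→φ3] = [31736, 37008, 47864]
r8 m[X15→φ4] = [1, 1, 1]
r8 m[X6→φ1] = [1, 1, 1]
r8 m[X0→φ2] = [8, 16, 8]
r8 m[X0→φ4] = [42161, 66965, 31242]
r8 m[X14→φ3] = [1, 1, 1]
fixed point reached at round 8
b[X14] = ⊗ incoming = [487832, 603608, 567224]

b[X14] = [487832, 603608, 567224]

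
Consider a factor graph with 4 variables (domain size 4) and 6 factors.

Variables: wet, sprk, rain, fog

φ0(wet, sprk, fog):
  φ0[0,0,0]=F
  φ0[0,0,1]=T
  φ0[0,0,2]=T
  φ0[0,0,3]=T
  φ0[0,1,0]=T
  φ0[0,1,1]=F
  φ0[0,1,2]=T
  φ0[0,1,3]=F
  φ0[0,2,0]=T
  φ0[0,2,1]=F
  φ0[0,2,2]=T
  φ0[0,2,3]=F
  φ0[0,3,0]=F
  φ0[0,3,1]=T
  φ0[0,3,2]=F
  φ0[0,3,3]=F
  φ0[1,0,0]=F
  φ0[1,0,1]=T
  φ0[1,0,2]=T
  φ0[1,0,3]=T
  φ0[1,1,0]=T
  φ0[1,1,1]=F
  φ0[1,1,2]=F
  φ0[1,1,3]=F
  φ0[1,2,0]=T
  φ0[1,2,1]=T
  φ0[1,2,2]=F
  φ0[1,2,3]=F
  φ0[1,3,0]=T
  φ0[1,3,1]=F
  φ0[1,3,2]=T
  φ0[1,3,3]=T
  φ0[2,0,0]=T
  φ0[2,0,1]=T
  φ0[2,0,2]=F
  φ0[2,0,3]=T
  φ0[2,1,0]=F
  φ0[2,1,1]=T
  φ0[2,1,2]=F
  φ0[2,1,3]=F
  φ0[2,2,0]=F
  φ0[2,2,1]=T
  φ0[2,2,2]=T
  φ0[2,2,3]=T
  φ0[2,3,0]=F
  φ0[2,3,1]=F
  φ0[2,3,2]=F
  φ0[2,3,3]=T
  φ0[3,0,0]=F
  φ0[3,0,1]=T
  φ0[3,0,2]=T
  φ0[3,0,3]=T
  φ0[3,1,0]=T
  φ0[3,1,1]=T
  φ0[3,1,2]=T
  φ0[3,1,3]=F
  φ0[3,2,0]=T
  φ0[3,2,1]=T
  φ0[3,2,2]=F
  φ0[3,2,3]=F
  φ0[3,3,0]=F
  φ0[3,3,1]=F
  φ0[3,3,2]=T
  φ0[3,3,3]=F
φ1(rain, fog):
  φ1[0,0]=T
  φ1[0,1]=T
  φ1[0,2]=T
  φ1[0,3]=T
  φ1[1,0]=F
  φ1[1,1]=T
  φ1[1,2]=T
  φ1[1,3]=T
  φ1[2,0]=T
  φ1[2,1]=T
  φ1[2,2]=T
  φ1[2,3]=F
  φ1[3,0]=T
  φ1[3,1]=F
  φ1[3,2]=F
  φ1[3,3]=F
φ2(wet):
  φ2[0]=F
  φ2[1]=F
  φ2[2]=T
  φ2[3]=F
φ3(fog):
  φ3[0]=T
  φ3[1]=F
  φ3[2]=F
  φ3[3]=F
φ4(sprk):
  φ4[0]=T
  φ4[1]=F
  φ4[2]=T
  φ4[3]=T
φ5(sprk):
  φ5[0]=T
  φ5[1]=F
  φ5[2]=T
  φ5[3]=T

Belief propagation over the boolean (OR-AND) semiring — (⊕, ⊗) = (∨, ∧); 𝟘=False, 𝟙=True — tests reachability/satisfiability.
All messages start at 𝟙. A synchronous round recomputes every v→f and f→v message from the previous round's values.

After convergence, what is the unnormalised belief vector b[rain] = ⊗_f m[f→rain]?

b[rain] = [T, F, T, T]

init: all messages = 𝟙 over 4 values
r1 m[φ0→wet] = [T, T, T, T]
r1 m[φ0→sprk] = [T, T, T, T]
r1 m[φ0→fog] = [T, T, T, T]
r1 m[φ1→rain] = [T, T, T, T]
r1 m[φ1→fog] = [T, T, T, T]
r1 m[φ2→wet] = [F, F, T, F]
r1 m[φ3→fog] = [T, F, F, F]
r1 m[φ4→sprk] = [T, F, T, T]
r1 m[φ5→sprk] = [T, F, T, T]
r1 m[wet→φ0] = [T, T, T, T]
r1 m[wet→φ2] = [T, T, T, T]
r1 m[sprk→φ0] = [T, T, T, T]
r1 m[sprk→φ4] = [T, T, T, T]
r1 m[sprk→φ5] = [T, T, T, T]
r1 m[rain→φ1] = [T, T, T, T]
r1 m[fog→φ0] = [T, T, T, T]
r1 m[fog→φ1] = [T, T, T, T]
r1 m[fog→φ3] = [T, T, T, T]
r2 m[φ0→wet] = [T, T, T, T]
r2 m[φ0→sprk] = [T, T, T, T]
r2 m[φ0→fog] = [T, T, T, T]
r2 m[φ1→rain] = [T, T, T, T]
r2 m[φ1→fog] = [T, T, T, T]
r2 m[φ2→wet] = [F, F, T, F]
r2 m[φ3→fog] = [T, F, F, F]
r2 m[φ4→sprk] = [T, F, T, T]
r2 m[φ5→sprk] = [T, F, T, T]
r2 m[wet→φ0] = [F, F, T, F]
r2 m[wet→φ2] = [T, T, T, T]
r2 m[sprk→φ0] = [T, F, T, T]
r2 m[sprk→φ4] = [T, F, T, T]
r2 m[sprk→φ5] = [T, F, T, T]
r2 m[rain→φ1] = [T, T, T, T]
r2 m[fog→φ0] = [T, F, F, F]
r2 m[fog→φ1] = [T, F, F, F]
r2 m[fog→φ3] = [T, T, T, T]
r3 m[φ0→wet] = [T, T, T, T]
r3 m[φ0→sprk] = [T, F, F, F]
r3 m[φ0→fog] = [T, T, T, T]
r3 m[φ1→rain] = [T, F, T, T]
r3 m[φ1→fog] = [T, T, T, T]
r3 m[φ2→wet] = [F, F, T, F]
r3 m[φ3→fog] = [T, F, F, F]
r3 m[φ4→sprk] = [T, F, T, T]
r3 m[φ5→sprk] = [T, F, T, T]
r3 m[wet→φ0] = [F, F, T, F]
r3 m[wet→φ2] = [T, T, T, T]
r3 m[sprk→φ0] = [T, F, T, T]
r3 m[sprk→φ4] = [T, F, T, T]
r3 m[sprk→φ5] = [T, F, T, T]
r3 m[rain→φ1] = [T, T, T, T]
r3 m[fog→φ0] = [T, F, F, F]
r3 m[fog→φ1] = [T, F, F, F]
r3 m[fog→φ3] = [T, T, T, T]
r4 m[φ0→wet] = [T, T, T, T]
r4 m[φ0→sprk] = [T, F, F, F]
r4 m[φ0→fog] = [T, T, T, T]
r4 m[φ1→rain] = [T, F, T, T]
r4 m[φ1→fog] = [T, T, T, T]
r4 m[φ2→wet] = [F, F, T, F]
r4 m[φ3→fog] = [T, F, F, F]
r4 m[φ4→sprk] = [T, F, T, T]
r4 m[φ5→sprk] = [T, F, T, T]
r4 m[wet→φ0] = [F, F, T, F]
r4 m[wet→φ2] = [T, T, T, T]
r4 m[sprk→φ0] = [T, F, T, T]
r4 m[sprk→φ4] = [T, F, F, F]
r4 m[sprk→φ5] = [T, F, F, F]
r4 m[rain→φ1] = [T, T, T, T]
r4 m[fog→φ0] = [T, F, F, F]
r4 m[fog→φ1] = [T, F, F, F]
r4 m[fog→φ3] = [T, T, T, T]
r5 m[φ0→wet] = [T, T, T, T]
r5 m[φ0→sprk] = [T, F, F, F]
r5 m[φ0→fog] = [T, T, T, T]
r5 m[φ1→rain] = [T, F, T, T]
r5 m[φ1→fog] = [T, T, T, T]
r5 m[φ2→wet] = [F, F, T, F]
r5 m[φ3→fog] = [T, F, F, F]
r5 m[φ4→sprk] = [T, F, T, T]
r5 m[φ5→sprk] = [T, F, T, T]
r5 m[wet→φ0] = [F, F, T, F]
r5 m[wet→φ2] = [T, T, T, T]
r5 m[sprk→φ0] = [T, F, T, T]
r5 m[sprk→φ4] = [T, F, F, F]
r5 m[sprk→φ5] = [T, F, F, F]
r5 m[rain→φ1] = [T, T, T, T]
r5 m[fog→φ0] = [T, F, F, F]
r5 m[fog→φ1] = [T, F, F, F]
r5 m[fog→φ3] = [T, T, T, T]
fixed point reached at round 5
b[rain] = ⊗ incoming = [T, F, T, T]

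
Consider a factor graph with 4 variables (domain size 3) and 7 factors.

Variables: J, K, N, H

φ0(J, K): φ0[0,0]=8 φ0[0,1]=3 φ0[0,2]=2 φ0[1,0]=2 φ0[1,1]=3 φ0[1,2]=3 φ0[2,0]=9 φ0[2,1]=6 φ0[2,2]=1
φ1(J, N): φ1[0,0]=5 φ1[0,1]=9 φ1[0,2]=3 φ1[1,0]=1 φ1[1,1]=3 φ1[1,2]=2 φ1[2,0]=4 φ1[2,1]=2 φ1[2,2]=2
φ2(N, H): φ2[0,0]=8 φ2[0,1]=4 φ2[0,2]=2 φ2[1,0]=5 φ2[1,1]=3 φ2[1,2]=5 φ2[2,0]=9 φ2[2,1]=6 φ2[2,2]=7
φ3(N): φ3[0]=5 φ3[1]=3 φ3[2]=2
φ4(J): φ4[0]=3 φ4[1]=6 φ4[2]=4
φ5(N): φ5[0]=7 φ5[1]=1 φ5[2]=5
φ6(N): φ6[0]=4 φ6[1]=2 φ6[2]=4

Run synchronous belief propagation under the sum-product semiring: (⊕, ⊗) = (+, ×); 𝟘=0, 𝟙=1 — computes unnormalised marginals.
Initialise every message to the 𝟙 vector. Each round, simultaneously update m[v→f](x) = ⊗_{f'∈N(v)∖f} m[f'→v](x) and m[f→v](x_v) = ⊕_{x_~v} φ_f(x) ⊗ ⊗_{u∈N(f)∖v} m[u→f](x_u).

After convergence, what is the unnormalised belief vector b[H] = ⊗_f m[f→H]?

b[H] = [700330, 372494, 253890]

init: all messages = 𝟙 over 3 values
r1 m[φ0→J] = [13, 8, 16]
r1 m[φ0→K] = [19, 12, 6]
r1 m[φ1→J] = [17, 6, 8]
r1 m[φ1→N] = [10, 14, 7]
r1 m[φ2→N] = [14, 13, 22]
r1 m[φ2→H] = [22, 13, 14]
r1 m[φ3→N] = [5, 3, 2]
r1 m[φ4→J] = [3, 6, 4]
r1 m[φ5→N] = [7, 1, 5]
r1 m[φ6→N] = [4, 2, 4]
r1 m[J→φ0] = [1, 1, 1]
r1 m[J→φ1] = [1, 1, 1]
r1 m[J→φ4] = [1, 1, 1]
r1 m[K→φ0] = [1, 1, 1]
r1 m[N→φ1] = [1, 1, 1]
r1 m[N→φ2] = [1, 1, 1]
r1 m[N→φ3] = [1, 1, 1]
r1 m[N→φ5] = [1, 1, 1]
r1 m[N→φ6] = [1, 1, 1]
r1 m[H→φ2] = [1, 1, 1]
r2 m[φ0→J] = [13, 8, 16]
r2 m[φ0→K] = [19, 12, 6]
r2 m[φ1→J] = [17, 6, 8]
r2 m[φ1→N] = [10, 14, 7]
r2 m[φ2→N] = [14, 13, 22]
r2 m[φ2→H] = [22, 13, 14]
r2 m[φ3→N] = [5, 3, 2]
r2 m[φ4→J] = [3, 6, 4]
r2 m[φ5→N] = [7, 1, 5]
r2 m[φ6→N] = [4, 2, 4]
r2 m[J→φ0] = [51, 36, 32]
r2 m[J→φ1] = [39, 48, 64]
r2 m[J→φ4] = [221, 48, 128]
r2 m[K→φ0] = [1, 1, 1]
r2 m[N→φ1] = [1960, 78, 880]
r2 m[N→φ2] = [1400, 84, 280]
r2 m[N→φ3] = [3920, 364, 3080]
r2 m[N→φ5] = [2800, 1092, 1232]
r2 m[N→φ6] = [4900, 546, 1540]
r2 m[H→φ2] = [1, 1, 1]
r3 m[φ0→J] = [13, 8, 16]
r3 m[φ0→K] = [768, 453, 242]
r3 m[φ1→J] = [13142, 3954, 9756]
r3 m[φ1→N] = [499, 623, 341]
r3 m[φ2→N] = [14, 13, 22]
r3 m[φ2→H] = [14140, 7532, 5180]
r3 m[φ3→N] = [5, 3, 2]
r3 m[φ4→J] = [3, 6, 4]
r3 m[φ5→N] = [7, 1, 5]
r3 m[φ6→N] = [4, 2, 4]
r3 m[J→φ0] = [51, 36, 32]
r3 m[J→φ1] = [39, 48, 64]
r3 m[J→φ4] = [221, 48, 128]
r3 m[K→φ0] = [1, 1, 1]
r3 m[N→φ1] = [1960, 78, 880]
r3 m[N→φ2] = [1400, 84, 280]
r3 m[N→φ3] = [3920, 364, 3080]
r3 m[N→φ5] = [2800, 1092, 1232]
r3 m[N→φ6] = [4900, 546, 1540]
r3 m[H→φ2] = [1, 1, 1]
r4 m[φ0→J] = [13, 8, 16]
r4 m[φ0→K] = [768, 453, 242]
r4 m[φ1→J] = [13142, 3954, 9756]
r4 m[φ1→N] = [499, 623, 341]
r4 m[φ2→N] = [14, 13, 22]
r4 m[φ2→H] = [14140, 7532, 5180]
r4 m[φ3→N] = [5, 3, 2]
r4 m[φ4→J] = [3, 6, 4]
r4 m[φ5→N] = [7, 1, 5]
r4 m[φ6→N] = [4, 2, 4]
r4 m[J→φ0] = [39426, 23724, 39024]
r4 m[J→φ1] = [39, 48, 64]
r4 m[J→φ4] = [170846, 31632, 156096]
r4 m[K→φ0] = [1, 1, 1]
r4 m[N→φ1] = [1960, 78, 880]
r4 m[N→φ2] = [69860, 3738, 13640]
r4 m[N→φ3] = [195608, 16198, 150040]
r4 m[N→φ5] = [139720, 48594, 60016]
r4 m[N→φ6] = [244510, 24297, 75020]
r4 m[H→φ2] = [1, 1, 1]
r5 m[φ0→J] = [13, 8, 16]
r5 m[φ0→K] = [714072, 423594, 189048]
r5 m[φ1→J] = [13142, 3954, 9756]
r5 m[φ1→N] = [499, 623, 341]
r5 m[φ2→N] = [14, 13, 22]
r5 m[φ2→H] = [700330, 372494, 253890]
r5 m[φ3→N] = [5, 3, 2]
r5 m[φ4→J] = [3, 6, 4]
r5 m[φ5→N] = [7, 1, 5]
r5 m[φ6→N] = [4, 2, 4]
r5 m[J→φ0] = [39426, 23724, 39024]
r5 m[J→φ1] = [39, 48, 64]
r5 m[J→φ4] = [170846, 31632, 156096]
r5 m[K→φ0] = [1, 1, 1]
r5 m[N→φ1] = [1960, 78, 880]
r5 m[N→φ2] = [69860, 3738, 13640]
r5 m[N→φ3] = [195608, 16198, 150040]
r5 m[N→φ5] = [139720, 48594, 60016]
r5 m[N→φ6] = [244510, 24297, 75020]
r5 m[H→φ2] = [1, 1, 1]
r6 m[φ0→J] = [13, 8, 16]
r6 m[φ0→K] = [714072, 423594, 189048]
r6 m[φ1→J] = [13142, 3954, 9756]
r6 m[φ1→N] = [499, 623, 341]
r6 m[φ2→N] = [14, 13, 22]
r6 m[φ2→H] = [700330, 372494, 253890]
r6 m[φ3→N] = [5, 3, 2]
r6 m[φ4→J] = [3, 6, 4]
r6 m[φ5→N] = [7, 1, 5]
r6 m[φ6→N] = [4, 2, 4]
r6 m[J→φ0] = [39426, 23724, 39024]
r6 m[J→φ1] = [39, 48, 64]
r6 m[J→φ4] = [170846, 31632, 156096]
r6 m[K→φ0] = [1, 1, 1]
r6 m[N→φ1] = [1960, 78, 880]
r6 m[N→φ2] = [69860, 3738, 13640]
r6 m[N→φ3] = [195608, 16198, 150040]
r6 m[N→φ5] = [139720, 48594, 60016]
r6 m[N→φ6] = [244510, 24297, 75020]
r6 m[H→φ2] = [1, 1, 1]
fixed point reached at round 6
b[H] = ⊗ incoming = [700330, 372494, 253890]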